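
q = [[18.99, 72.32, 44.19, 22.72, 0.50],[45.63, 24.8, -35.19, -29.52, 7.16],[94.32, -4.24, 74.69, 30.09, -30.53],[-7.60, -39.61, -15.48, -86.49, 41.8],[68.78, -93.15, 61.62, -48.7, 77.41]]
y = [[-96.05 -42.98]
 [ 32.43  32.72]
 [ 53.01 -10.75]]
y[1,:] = [32.43, 32.72]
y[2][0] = 53.01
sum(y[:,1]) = -21.009999999999998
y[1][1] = 32.72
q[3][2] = -15.48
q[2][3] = 30.09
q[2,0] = 94.32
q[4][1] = -93.15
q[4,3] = -48.7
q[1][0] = 45.63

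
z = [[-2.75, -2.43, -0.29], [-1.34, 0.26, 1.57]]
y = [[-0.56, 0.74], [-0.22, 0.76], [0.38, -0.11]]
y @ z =[[0.55,1.55,1.32], [-0.41,0.73,1.26], [-0.90,-0.95,-0.28]]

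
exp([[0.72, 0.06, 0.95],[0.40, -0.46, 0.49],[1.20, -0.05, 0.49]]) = [[3.27, 0.06, 2.12], [1.04, 0.64, 0.93], [2.63, -0.01, 2.73]]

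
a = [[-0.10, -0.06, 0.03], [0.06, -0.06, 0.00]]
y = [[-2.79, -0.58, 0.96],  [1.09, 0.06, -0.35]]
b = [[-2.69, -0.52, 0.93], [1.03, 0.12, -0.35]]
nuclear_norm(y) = 3.37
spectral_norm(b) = 3.09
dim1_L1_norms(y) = [4.33, 1.5]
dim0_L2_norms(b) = [2.88, 0.53, 0.99]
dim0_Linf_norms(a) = [0.1, 0.06, 0.03]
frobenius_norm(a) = 0.15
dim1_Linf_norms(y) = [2.79, 1.09]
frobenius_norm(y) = 3.22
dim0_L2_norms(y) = [3.0, 0.58, 1.02]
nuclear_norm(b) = 3.17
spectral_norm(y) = 3.21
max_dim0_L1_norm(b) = 3.72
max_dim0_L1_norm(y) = 3.88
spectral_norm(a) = 0.12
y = b + a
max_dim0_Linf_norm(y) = 2.79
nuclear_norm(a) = 0.20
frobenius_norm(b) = 3.09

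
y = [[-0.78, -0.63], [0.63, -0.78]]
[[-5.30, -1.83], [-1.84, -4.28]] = y@[[2.96, -1.26], [4.75, 4.47]]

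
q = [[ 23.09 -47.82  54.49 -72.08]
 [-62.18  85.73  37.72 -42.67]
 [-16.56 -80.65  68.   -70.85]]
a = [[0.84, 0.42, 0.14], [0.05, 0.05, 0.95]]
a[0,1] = 0.423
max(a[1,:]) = 0.951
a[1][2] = 0.951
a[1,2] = 0.951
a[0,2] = 0.144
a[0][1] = 0.423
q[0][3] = -72.08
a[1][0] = 0.047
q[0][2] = 54.49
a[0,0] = 0.839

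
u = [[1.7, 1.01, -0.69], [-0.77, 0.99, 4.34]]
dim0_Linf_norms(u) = [1.7, 1.01, 4.34]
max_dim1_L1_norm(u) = 6.1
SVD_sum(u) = [[0.21,-0.15,-0.85], [-1.06,0.76,4.31]] + [[1.49,1.16,0.16], [0.29,0.23,0.03]]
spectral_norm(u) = 4.59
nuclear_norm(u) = 6.52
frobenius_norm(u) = 4.98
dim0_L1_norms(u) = [2.47, 2.0, 5.03]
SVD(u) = [[-0.19, 0.98], [0.98, 0.19]] @ diag([4.589451550350013, 1.9317697758764774]) @ [[-0.24, 0.17, 0.96], [0.79, 0.61, 0.09]]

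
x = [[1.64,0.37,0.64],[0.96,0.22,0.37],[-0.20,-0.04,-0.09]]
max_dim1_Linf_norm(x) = 1.64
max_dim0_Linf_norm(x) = 1.64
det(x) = -0.00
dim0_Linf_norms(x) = [1.64, 0.37, 0.64]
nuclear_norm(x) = 2.11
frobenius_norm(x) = 2.10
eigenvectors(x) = [[-0.86, -0.33, -0.38], [-0.50, 0.88, 0.10], [0.10, 0.34, 0.92]]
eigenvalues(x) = [1.78, 0.0, -0.01]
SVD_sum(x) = [[1.64, 0.37, 0.64], [0.96, 0.22, 0.37], [-0.2, -0.05, -0.08]] + [[-0.00,-0.0,0.00],[0.0,0.0,-0.0],[0.0,0.01,-0.01]] + [[0.0,-0.0,-0.00], [-0.00,0.00,0.00], [0.00,-0.0,-0.0]]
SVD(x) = [[-0.86,0.09,0.5], [-0.5,-0.35,-0.79], [0.11,-0.93,0.35]] @ diag([2.095831909451596, 0.01369876613567511, 0.0009752593699653883]) @ [[-0.91, -0.21, -0.36], [-0.22, -0.49, 0.85], [0.35, -0.85, -0.4]]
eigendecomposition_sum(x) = [[1.64, 0.37, 0.63], [0.96, 0.22, 0.37], [-0.2, -0.04, -0.08]] + [[0.0, -0.00, 0.0],[-0.0, 0.00, -0.0],[-0.00, 0.00, -0.0]] + [[0.0, -0.0, 0.01], [-0.0, 0.0, -0.00], [-0.00, 0.00, -0.01]]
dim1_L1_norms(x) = [2.65, 1.55, 0.33]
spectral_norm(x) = 2.10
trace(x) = 1.77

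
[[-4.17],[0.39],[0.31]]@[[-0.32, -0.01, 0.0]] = [[1.33, 0.04, 0.0], [-0.12, -0.0, 0.0], [-0.1, -0.00, 0.00]]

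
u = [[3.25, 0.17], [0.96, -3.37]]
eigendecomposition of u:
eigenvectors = [[0.99, -0.03], [0.14, 1.00]]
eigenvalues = [3.27, -3.39]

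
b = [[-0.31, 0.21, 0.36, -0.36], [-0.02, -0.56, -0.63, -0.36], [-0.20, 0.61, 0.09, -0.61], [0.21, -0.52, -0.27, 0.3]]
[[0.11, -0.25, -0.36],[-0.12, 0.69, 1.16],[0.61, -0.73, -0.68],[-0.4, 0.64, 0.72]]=b @ [[-0.21, 0.16, -0.43], [0.88, -1.25, -1.21], [-0.51, 0.07, -0.72], [-0.13, -0.09, -0.06]]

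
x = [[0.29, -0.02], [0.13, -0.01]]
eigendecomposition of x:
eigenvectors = [[0.91, 0.07], [0.41, 1.00]]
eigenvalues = [0.28, -0.0]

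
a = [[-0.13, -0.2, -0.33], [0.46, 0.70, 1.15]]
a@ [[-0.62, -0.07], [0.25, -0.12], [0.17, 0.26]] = [[-0.03, -0.05], [0.09, 0.18]]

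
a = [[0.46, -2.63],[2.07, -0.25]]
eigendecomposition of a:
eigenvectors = [[0.75+0.00j, 0.75-0.00j], [(0.1-0.66j), (0.1+0.66j)]]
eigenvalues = [(0.1+2.31j), (0.1-2.31j)]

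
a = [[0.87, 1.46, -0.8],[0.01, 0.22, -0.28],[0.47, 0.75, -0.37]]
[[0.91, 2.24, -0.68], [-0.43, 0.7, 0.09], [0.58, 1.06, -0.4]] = a @ [[4.10, -0.6, 0.39], [-1.58, 0.89, -1.51], [0.44, -1.83, -1.48]]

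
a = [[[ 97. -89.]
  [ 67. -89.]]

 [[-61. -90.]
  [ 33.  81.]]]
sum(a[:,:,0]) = 136.0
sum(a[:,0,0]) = 36.0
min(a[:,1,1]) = -89.0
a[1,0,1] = -90.0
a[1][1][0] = 33.0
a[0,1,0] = 67.0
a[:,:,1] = [[-89.0, -89.0], [-90.0, 81.0]]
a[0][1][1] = -89.0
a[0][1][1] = -89.0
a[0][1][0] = 67.0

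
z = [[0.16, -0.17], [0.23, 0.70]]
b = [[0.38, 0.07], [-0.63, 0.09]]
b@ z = [[0.08, -0.02], [-0.08, 0.17]]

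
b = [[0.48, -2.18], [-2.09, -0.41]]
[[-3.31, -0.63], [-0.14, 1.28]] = b @ [[-0.22, -0.64],[1.47, 0.15]]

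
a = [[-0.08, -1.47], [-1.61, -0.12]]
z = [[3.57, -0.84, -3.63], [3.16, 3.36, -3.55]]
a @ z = [[-4.93,-4.87,5.51], [-6.13,0.95,6.27]]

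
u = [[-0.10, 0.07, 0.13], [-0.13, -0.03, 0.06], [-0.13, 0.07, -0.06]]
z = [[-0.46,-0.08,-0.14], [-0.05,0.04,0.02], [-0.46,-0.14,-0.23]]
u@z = [[-0.02, -0.01, -0.01], [0.03, 0.0, 0.00], [0.08, 0.02, 0.03]]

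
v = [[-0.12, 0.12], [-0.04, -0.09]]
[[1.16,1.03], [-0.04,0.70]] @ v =[[-0.18, 0.05], [-0.02, -0.07]]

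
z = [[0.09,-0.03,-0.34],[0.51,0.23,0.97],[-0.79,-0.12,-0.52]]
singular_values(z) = [1.44, 0.46, 0.04]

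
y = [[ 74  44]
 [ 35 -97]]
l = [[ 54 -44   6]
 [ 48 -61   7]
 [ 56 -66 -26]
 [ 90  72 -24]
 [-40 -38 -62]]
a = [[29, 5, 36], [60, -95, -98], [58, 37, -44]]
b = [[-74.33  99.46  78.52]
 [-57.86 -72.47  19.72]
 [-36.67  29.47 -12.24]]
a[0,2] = 36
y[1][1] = -97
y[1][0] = 35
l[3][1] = 72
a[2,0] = 58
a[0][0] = 29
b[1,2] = 19.72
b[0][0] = -74.33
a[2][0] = 58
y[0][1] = 44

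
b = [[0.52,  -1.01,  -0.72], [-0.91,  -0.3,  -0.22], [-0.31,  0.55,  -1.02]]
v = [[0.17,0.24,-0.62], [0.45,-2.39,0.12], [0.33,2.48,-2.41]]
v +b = [[0.69, -0.77, -1.34], [-0.46, -2.69, -0.1], [0.02, 3.03, -3.43]]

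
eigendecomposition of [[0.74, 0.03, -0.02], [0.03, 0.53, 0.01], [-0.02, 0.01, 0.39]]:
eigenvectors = [[0.99, 0.13, 0.06], [0.14, -0.99, -0.08], [-0.05, -0.09, 0.99]]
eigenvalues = [0.75, 0.53, 0.39]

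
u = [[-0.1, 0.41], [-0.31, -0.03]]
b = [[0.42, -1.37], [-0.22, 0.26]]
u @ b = [[-0.13, 0.24],[-0.12, 0.42]]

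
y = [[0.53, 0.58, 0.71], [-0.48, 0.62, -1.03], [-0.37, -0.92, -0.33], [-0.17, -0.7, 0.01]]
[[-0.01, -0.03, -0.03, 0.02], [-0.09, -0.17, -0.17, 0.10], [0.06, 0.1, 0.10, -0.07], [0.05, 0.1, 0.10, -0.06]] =y @ [[0.06,0.1,0.10,-0.06], [-0.09,-0.16,-0.16,0.1], [0.01,0.02,0.02,-0.01]]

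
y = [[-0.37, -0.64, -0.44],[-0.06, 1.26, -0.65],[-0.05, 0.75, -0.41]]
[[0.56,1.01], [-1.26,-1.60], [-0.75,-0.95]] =y @[[-1.47, 0.45],[-0.62, -1.5],[0.87, -0.49]]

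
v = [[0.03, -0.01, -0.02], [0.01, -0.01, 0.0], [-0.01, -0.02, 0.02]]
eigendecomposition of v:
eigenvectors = [[(0.82+0j),  (0.56+0.04j),  0.56-0.04j], [(0.16+0j),  (0.41-0.25j),  (0.41+0.25j)], [(-0.54+0j),  0.67+0.00j,  0.67-0.00j]]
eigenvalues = [(0.04+0j), (-0+0.01j), (-0-0.01j)]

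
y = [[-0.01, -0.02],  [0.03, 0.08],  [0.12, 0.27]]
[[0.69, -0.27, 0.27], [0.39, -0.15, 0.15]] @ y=[[0.02, 0.04], [0.01, 0.02]]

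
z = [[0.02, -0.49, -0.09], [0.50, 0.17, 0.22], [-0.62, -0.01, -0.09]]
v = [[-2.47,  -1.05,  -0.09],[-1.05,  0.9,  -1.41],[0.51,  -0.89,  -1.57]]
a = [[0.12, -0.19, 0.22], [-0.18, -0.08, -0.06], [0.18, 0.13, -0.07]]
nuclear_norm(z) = 1.43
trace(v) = -3.14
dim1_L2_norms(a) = [0.31, 0.21, 0.23]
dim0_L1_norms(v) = [4.03, 2.84, 3.07]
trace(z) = 0.10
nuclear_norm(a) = 0.66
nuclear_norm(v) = 6.44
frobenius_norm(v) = 3.82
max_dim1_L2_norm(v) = 2.69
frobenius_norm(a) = 0.44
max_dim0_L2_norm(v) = 2.73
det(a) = 0.00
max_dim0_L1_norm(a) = 0.48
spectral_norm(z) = 0.84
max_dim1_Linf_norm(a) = 0.22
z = a @ v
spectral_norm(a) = 0.33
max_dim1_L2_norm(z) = 0.63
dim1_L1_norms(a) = [0.53, 0.32, 0.38]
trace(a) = -0.03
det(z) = 0.04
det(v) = 9.03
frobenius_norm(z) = 0.98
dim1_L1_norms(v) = [3.61, 3.36, 2.97]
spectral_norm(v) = 2.83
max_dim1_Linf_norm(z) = 0.62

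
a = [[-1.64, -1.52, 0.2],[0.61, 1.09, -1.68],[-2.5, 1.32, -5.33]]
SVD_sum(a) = [[-0.02, 0.01, -0.04],[-0.57, 0.38, -1.39],[-2.21, 1.49, -5.40]] + [[-1.71, -1.42, 0.31], [1.05, 0.88, -0.19], [-0.26, -0.22, 0.05]] + [[0.08, -0.11, -0.06], [0.12, -0.17, -0.10], [-0.03, 0.05, 0.03]]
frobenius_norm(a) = 6.77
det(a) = -4.73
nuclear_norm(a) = 9.16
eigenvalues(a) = [(-5.13+0j), (-0.38+0.88j), (-0.38-0.88j)]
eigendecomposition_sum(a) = [[-0.21+0.00j, 0.01-0.00j, -0.29+0.00j], [(-0.95+0j), 0.05-0.00j, (-1.31+0j)], [-3.59+0.00j, (0.18-0j), (-4.96+0j)]] + [[-0.72+0.20j, -0.77-0.33j, (0.24+0.07j)], [0.78+0.24j, (0.52+0.75j), -0.18-0.21j], [0.55-0.13j, 0.57+0.26j, -0.18-0.06j]] + [[(-0.72-0.2j), -0.77+0.33j, (0.24-0.07j)], [(0.78-0.24j), (0.52-0.75j), -0.18+0.21j], [0.55+0.13j, 0.57-0.26j, (-0.18+0.06j)]]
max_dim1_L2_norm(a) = 6.03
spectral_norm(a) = 6.22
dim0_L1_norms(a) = [4.75, 3.93, 7.21]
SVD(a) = [[-0.01,0.84,-0.54], [-0.25,-0.52,-0.82], [-0.97,0.13,0.21]] @ diag([6.2205500867935415, 2.6545516275433183, 0.2863778524955546]) @ [[0.37, -0.25, 0.9], [-0.76, -0.63, 0.14], [-0.53, 0.73, 0.42]]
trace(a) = -5.88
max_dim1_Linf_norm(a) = 5.33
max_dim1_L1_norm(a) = 9.15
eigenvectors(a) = [[-0.06+0.00j,  0.51-0.32j,  0.51+0.32j], [(-0.26+0j),  (-0.66+0j),  (-0.66-0j)], [(-0.97+0j),  (-0.39+0.23j),  (-0.39-0.23j)]]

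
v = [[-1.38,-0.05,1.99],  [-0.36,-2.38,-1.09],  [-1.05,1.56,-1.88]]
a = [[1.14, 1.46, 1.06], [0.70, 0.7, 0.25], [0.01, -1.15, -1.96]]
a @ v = [[-3.21, -1.88, -1.32], [-1.48, -1.31, 0.16], [2.46, -0.32, 4.96]]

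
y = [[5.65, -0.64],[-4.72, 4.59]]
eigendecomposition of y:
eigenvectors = [[0.45, 0.26], [-0.90, 0.96]]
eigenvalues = [6.94, 3.3]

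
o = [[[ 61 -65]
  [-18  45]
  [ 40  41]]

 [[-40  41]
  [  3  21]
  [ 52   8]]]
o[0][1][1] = 45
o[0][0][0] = 61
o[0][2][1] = 41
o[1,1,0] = 3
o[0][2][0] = 40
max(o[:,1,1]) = 45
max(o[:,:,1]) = 45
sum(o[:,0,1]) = -24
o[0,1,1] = 45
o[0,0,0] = 61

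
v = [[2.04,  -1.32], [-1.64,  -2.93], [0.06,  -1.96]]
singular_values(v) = [3.83, 2.52]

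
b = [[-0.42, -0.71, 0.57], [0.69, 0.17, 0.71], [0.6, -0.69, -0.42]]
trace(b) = -0.67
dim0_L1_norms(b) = [1.71, 1.57, 1.7]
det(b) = -1.01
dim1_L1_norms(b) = [1.7, 1.57, 1.71]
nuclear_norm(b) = 3.01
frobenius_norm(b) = 1.74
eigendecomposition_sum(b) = [[(-0.5-0j), -0.01+0.00j, 0.50+0.00j], [-0.01-0.00j, (-0+0j), 0.01+0.00j], [0.50+0.00j, (0.01-0j), -0.50-0.00j]] + [[0.04+0.25j, -0.35+0.05j, 0.03+0.25j], [0.35-0.06j, (0.09+0.49j), 0.35-0.05j], [0.05+0.25j, (-0.35+0.06j), 0.04+0.25j]] + [[0.04-0.25j, -0.35-0.05j, 0.03-0.25j], [(0.35+0.06j), 0.09-0.49j, (0.35+0.05j)], [0.05-0.25j, (-0.35-0.06j), 0.04-0.25j]]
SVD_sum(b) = [[-0.21,-0.36,-0.22], [0.35,0.59,0.36], [-0.20,-0.35,-0.21]] + [[-0.35, 0.11, 0.16], [0.24, -0.08, -0.11], [0.77, -0.24, -0.35]] + [[0.14, -0.46, 0.63], [0.1, -0.34, 0.46], [0.03, -0.10, 0.14]]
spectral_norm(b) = 1.01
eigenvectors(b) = [[-0.71+0.00j, -0.01+0.50j, -0.01-0.50j], [(-0.01+0j), (0.71+0j), 0.71-0.00j], [(0.71+0j), 0.01+0.50j, (0.01-0.5j)]]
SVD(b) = [[0.46, 0.40, 0.79],[-0.76, -0.27, 0.58],[0.45, -0.88, 0.18]] @ diag([1.0067286087210596, 1.006335318731027, 1.000393289990033]) @ [[-0.45, -0.76, -0.46], [-0.88, 0.27, 0.40], [0.18, -0.58, 0.79]]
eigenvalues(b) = [(-1.01+0j), (0.17+0.99j), (0.17-0.99j)]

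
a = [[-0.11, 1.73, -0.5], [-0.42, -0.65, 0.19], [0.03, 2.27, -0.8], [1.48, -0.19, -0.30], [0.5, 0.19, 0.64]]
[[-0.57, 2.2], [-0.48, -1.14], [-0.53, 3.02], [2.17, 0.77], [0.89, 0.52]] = a @ [[1.5, 0.67], [-0.16, 1.29], [0.26, -0.09]]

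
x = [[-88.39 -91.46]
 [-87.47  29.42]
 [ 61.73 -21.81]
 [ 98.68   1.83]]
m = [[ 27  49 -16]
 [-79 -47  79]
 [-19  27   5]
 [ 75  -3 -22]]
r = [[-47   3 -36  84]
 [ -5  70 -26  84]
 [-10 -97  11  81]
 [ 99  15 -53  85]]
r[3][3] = 85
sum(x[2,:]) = 39.92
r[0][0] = -47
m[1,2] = 79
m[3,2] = -22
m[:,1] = [49, -47, 27, -3]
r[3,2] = -53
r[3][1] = 15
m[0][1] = 49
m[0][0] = 27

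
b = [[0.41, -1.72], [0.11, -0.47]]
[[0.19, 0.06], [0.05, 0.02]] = b@[[0.01, 0.11], [-0.11, -0.01]]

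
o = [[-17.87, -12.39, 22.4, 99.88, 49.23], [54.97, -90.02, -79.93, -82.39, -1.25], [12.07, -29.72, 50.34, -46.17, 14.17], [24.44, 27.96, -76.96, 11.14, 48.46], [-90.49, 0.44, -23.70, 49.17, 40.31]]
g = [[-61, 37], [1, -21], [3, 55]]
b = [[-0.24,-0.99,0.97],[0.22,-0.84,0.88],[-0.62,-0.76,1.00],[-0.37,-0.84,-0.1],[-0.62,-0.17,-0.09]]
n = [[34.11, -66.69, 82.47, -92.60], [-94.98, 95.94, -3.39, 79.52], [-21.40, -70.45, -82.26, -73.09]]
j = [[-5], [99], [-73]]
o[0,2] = 22.4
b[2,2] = 0.995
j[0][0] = -5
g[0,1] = 37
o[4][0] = -90.49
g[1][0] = 1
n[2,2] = -82.26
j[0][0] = -5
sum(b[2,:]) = -0.3910000000000001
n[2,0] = -21.4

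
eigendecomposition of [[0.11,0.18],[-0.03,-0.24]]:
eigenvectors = [[1.00, -0.47],[-0.09, 0.88]]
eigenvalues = [0.09, -0.22]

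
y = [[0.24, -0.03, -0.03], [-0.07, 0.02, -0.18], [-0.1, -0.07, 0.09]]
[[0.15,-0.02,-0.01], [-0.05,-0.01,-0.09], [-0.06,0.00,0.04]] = y@ [[0.64, -0.05, 0.02],  [-0.05, 0.13, 0.08],  [0.02, 0.08, 0.50]]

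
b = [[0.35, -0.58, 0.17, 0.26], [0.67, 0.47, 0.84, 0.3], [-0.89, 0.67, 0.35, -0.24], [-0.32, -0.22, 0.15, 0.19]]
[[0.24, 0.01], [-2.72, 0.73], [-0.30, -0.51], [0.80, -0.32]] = b@[[-1.63, 0.77],  [-1.34, 0.62],  [-1.62, -0.29],  [1.2, 0.57]]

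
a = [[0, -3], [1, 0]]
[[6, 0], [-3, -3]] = a @ [[-3, -3], [-2, 0]]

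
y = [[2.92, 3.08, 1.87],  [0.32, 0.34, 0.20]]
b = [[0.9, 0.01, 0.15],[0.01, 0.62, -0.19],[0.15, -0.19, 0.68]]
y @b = [[2.94, 1.58, 1.12], [0.32, 0.18, 0.12]]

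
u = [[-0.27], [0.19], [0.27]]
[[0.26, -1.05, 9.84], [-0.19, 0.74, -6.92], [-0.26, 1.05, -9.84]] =u @ [[-0.98, 3.88, -36.44]]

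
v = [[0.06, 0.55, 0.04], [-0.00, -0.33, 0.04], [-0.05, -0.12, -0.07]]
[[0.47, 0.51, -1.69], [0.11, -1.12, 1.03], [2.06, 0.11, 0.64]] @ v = [[0.11, 0.29, 0.16], [-0.04, 0.31, -0.11], [0.09, 1.02, 0.04]]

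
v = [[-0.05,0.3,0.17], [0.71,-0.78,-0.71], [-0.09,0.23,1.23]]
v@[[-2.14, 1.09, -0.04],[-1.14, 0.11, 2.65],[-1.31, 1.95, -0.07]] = [[-0.46, 0.31, 0.79], [0.3, -0.7, -2.05], [-1.68, 2.33, 0.53]]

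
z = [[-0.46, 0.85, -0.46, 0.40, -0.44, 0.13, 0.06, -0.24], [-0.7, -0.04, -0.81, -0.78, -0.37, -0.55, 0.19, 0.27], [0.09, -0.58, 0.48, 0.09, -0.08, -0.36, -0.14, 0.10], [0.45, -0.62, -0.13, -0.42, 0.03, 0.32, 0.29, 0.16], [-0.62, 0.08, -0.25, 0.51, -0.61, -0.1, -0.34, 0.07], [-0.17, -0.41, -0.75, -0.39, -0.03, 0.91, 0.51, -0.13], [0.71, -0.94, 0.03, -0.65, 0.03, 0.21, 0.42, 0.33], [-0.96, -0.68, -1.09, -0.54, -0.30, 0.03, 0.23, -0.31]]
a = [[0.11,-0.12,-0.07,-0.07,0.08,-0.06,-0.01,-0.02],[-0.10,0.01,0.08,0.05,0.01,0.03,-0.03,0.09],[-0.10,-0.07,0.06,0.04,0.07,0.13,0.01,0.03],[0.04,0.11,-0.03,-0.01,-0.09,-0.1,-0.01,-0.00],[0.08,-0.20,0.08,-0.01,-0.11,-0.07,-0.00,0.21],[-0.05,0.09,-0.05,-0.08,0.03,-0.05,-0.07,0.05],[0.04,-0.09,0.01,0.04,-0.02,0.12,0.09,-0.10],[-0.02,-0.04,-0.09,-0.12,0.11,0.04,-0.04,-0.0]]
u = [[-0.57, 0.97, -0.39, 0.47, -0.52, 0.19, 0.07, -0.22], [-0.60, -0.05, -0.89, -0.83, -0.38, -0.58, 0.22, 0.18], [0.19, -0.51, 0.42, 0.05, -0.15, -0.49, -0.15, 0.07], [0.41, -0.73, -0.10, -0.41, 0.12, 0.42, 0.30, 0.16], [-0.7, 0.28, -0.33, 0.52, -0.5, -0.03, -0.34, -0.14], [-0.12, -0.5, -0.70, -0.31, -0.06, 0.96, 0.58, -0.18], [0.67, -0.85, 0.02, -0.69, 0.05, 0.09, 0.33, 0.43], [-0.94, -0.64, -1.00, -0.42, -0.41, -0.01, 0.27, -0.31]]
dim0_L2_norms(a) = [0.21, 0.3, 0.18, 0.18, 0.21, 0.23, 0.13, 0.26]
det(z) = -0.00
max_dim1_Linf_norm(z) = 1.09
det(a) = -0.00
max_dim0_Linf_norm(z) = 1.09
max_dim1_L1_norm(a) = 0.76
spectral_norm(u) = 2.42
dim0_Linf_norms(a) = [0.11, 0.2, 0.09, 0.12, 0.11, 0.13, 0.09, 0.21]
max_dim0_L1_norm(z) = 4.2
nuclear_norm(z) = 7.93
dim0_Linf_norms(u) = [0.94, 0.97, 1.0, 0.83, 0.52, 0.96, 0.58, 0.43]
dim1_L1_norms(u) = [3.4, 3.73, 2.03, 2.65, 2.84, 3.41, 3.13, 4.0]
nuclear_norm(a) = 1.30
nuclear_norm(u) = 7.84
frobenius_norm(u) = 3.82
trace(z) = -0.03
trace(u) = -0.13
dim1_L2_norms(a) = [0.22, 0.17, 0.21, 0.18, 0.34, 0.17, 0.21, 0.2]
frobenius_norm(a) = 0.62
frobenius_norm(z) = 3.76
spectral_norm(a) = 0.35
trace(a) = 0.10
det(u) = 0.00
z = u + a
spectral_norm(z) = 2.44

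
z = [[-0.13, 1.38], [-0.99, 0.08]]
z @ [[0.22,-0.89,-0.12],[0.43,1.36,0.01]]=[[0.56, 1.99, 0.03], [-0.18, 0.99, 0.12]]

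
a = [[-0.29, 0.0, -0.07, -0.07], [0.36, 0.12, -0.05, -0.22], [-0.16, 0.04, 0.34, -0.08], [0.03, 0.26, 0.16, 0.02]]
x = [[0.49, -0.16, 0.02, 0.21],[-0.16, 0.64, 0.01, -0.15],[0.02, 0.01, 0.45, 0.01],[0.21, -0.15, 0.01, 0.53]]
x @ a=[[-0.20, 0.04, 0.01, 0.00], [0.27, 0.04, -0.04, -0.13], [-0.07, 0.02, 0.15, -0.04], [-0.10, 0.12, 0.08, 0.03]]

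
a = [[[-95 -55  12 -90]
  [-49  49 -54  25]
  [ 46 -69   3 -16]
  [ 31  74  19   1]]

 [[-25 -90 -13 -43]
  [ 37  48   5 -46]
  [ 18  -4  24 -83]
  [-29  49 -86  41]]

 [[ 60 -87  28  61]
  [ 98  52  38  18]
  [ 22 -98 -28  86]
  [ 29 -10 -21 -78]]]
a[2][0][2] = 28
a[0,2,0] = 46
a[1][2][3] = -83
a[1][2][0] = 18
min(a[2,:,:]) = -98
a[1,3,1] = 49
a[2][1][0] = 98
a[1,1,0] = 37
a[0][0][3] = -90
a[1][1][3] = -46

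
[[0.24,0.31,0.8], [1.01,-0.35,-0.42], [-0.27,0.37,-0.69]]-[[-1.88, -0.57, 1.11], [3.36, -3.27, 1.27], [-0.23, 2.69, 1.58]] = [[2.12, 0.88, -0.31], [-2.35, 2.92, -1.69], [-0.04, -2.32, -2.27]]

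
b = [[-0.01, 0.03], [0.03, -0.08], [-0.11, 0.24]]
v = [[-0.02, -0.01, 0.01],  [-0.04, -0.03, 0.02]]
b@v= [[-0.00, -0.00, 0.0],[0.0, 0.00, -0.0],[-0.01, -0.01, 0.0]]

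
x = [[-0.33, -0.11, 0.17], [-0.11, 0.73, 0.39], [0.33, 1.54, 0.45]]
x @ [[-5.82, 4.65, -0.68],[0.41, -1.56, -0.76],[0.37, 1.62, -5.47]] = [[1.94, -1.09, -0.62],[1.08, -1.02, -2.61],[-1.12, -0.14, -3.86]]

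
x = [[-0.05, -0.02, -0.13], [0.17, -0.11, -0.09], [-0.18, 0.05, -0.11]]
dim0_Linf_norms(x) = [0.18, 0.11, 0.13]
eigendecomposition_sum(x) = [[(-0.1+0j), 0.02-0.00j, (-0.09+0j)], [(0.03-0j), (-0.01+0j), 0.02-0.00j], [(-0.15+0j), (0.03-0j), -0.13+0.00j]] + [[(0.03+0.14j), (-0.02-0.09j), -0.02-0.11j], [0.07+0.34j, (-0.05-0.21j), -0.06-0.27j], [(-0.01-0.09j), (0.01+0.06j), (0.01+0.07j)]] + [[(0.03-0.14j), (-0.02+0.09j), -0.02+0.11j], [0.07-0.34j, (-0.05+0.21j), (-0.06+0.27j)], [-0.01+0.09j, (0.01-0.06j), (0.01-0.07j)]]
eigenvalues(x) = [(-0.24+0j), (-0.02+0j), (-0.02-0j)]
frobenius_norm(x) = 0.34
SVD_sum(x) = [[-0.06,0.02,-0.01], [0.16,-0.07,0.03], [-0.18,0.08,-0.04]] + [[0.01, -0.04, -0.12], [0.01, -0.04, -0.12], [0.0, -0.03, -0.07]] + [[-0.00, -0.00, 0.00], [0.0, 0.00, -0.00], [0.0, 0.0, -0.00]]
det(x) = -0.00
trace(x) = -0.27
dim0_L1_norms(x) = [0.4, 0.18, 0.33]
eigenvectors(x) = [[(0.55+0j),(-0.37-0.01j),-0.37+0.01j], [-0.15+0.00j,-0.90+0.00j,-0.90-0.00j], [(0.82+0j),0.24+0.01j,0.24-0.01j]]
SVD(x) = [[-0.22,-0.64,-0.74], [0.64,-0.66,0.38], [-0.73,-0.39,0.56]] @ diag([0.2773823914507322, 0.19737742422757215, 0.0010776448217322534]) @ [[0.91, -0.37, 0.19],[-0.06, 0.34, 0.94],[0.41, 0.87, -0.29]]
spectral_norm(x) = 0.28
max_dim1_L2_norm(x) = 0.22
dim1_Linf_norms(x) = [0.13, 0.17, 0.18]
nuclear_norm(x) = 0.48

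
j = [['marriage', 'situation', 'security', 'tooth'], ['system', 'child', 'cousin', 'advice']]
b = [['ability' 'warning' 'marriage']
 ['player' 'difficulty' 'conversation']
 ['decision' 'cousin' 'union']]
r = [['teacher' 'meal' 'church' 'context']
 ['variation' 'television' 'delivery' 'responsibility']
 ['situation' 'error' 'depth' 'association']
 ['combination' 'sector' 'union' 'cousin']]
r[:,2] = ['church', 'delivery', 'depth', 'union']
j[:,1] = ['situation', 'child']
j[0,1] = 'situation'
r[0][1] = 'meal'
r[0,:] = ['teacher', 'meal', 'church', 'context']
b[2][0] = 'decision'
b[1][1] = 'difficulty'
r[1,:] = ['variation', 'television', 'delivery', 'responsibility']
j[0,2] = 'security'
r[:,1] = ['meal', 'television', 'error', 'sector']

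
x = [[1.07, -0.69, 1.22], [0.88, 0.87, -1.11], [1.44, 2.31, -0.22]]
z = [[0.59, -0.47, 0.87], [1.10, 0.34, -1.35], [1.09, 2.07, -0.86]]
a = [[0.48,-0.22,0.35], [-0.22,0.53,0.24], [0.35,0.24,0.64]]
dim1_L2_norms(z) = [1.15, 1.77, 2.49]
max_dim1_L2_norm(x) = 2.73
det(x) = 4.46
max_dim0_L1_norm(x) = 3.87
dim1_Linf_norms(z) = [0.87, 1.35, 2.07]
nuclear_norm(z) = 5.05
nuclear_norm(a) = 1.65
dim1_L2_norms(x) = [1.76, 1.66, 2.73]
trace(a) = 1.65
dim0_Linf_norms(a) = [0.48, 0.53, 0.64]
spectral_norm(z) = 2.89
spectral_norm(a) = 0.93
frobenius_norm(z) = 3.27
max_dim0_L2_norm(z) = 2.15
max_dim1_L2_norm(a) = 0.77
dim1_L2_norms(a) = [0.63, 0.62, 0.77]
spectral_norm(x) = 3.07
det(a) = 0.00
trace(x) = 1.72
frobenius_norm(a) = 1.17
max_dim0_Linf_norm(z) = 2.07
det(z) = 3.38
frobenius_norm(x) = 3.65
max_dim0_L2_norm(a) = 0.77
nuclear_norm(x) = 5.68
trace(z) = 0.07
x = a + z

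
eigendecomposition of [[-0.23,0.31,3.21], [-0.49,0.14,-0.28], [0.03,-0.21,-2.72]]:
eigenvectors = [[-0.29, -0.45, -0.78], [-0.95, -0.89, -0.07], [0.07, 0.07, 0.62]]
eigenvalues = [0.01, -0.09, -2.73]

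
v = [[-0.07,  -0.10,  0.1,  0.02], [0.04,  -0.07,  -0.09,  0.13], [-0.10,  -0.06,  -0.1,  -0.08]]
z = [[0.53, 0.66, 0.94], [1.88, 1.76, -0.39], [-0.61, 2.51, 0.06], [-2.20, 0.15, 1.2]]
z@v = [[-0.10, -0.16, -0.1, 0.02], [-0.02, -0.29, 0.07, 0.30], [0.14, -0.12, -0.29, 0.31], [0.04, 0.14, -0.35, -0.12]]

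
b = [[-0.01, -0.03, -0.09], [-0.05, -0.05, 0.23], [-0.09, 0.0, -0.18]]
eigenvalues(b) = [0.06, -0.2, -0.1]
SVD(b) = [[-0.28, -0.16, -0.95],[0.75, -0.65, -0.11],[-0.6, -0.74, 0.31]] @ diag([0.3075519553041784, 0.10763110752981278, 0.03643267050989537]) @ [[0.06,-0.09,0.99],[0.94,0.35,-0.03],[-0.34,0.93,0.11]]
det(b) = 0.00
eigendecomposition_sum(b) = [[0.04, -0.01, -0.02], [-0.05, 0.01, 0.03], [-0.01, 0.0, 0.01]] + [[-0.02, -0.0, -0.05], [0.15, 0.03, 0.29], [-0.10, -0.02, -0.21]] + [[-0.02, -0.01, -0.02],[-0.15, -0.09, -0.09],[0.03, 0.02, 0.02]]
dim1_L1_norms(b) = [0.13, 0.33, 0.27]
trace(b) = -0.24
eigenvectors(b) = [[0.61, -0.14, -0.16], [-0.76, 0.81, -0.97], [-0.23, -0.57, 0.17]]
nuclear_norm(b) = 0.45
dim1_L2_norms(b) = [0.1, 0.24, 0.2]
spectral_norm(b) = 0.31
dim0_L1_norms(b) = [0.15, 0.08, 0.5]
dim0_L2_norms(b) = [0.1, 0.06, 0.31]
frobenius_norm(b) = 0.33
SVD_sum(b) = [[-0.01, 0.01, -0.09], [0.01, -0.02, 0.23], [-0.01, 0.02, -0.18]] + [[-0.02, -0.01, 0.00], [-0.07, -0.02, 0.00], [-0.07, -0.03, 0.00]] + [[0.01, -0.03, -0.0], [0.0, -0.0, -0.0], [-0.0, 0.01, 0.00]]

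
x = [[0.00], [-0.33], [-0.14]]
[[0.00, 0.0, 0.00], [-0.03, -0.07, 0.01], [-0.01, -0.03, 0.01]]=x @ [[0.08, 0.2, -0.04]]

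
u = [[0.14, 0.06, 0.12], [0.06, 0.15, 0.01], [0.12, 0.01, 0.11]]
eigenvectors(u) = [[0.68, -0.72, 0.16], [-0.22, -0.41, -0.89], [-0.70, -0.57, 0.44]]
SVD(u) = [[-0.72, 0.16, -0.68], [-0.41, -0.89, 0.22], [-0.57, 0.44, 0.70]] @ diag([0.2690569658712529, 0.13415670477880845, 0.003213670650061387]) @ [[-0.72, -0.41, -0.57], [0.16, -0.89, 0.44], [0.68, -0.22, -0.7]]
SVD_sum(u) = [[0.14,  0.08,  0.11], [0.08,  0.04,  0.06], [0.11,  0.06,  0.09]] + [[0.00,-0.02,0.01], [-0.02,0.11,-0.05], [0.01,-0.05,0.03]] + [[-0.00,0.0,0.0], [0.00,-0.00,-0.0], [0.00,-0.00,-0.0]]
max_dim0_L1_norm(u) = 0.32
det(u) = -0.00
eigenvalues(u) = [-0.0, 0.27, 0.13]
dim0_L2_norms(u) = [0.19, 0.16, 0.16]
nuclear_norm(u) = 0.41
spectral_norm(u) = 0.27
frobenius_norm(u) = 0.30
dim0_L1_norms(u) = [0.32, 0.22, 0.24]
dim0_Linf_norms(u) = [0.14, 0.15, 0.12]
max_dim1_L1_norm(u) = 0.32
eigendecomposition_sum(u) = [[-0.0, 0.0, 0.0], [0.00, -0.0, -0.00], [0.0, -0.0, -0.0]] + [[0.14, 0.08, 0.11], [0.08, 0.04, 0.06], [0.11, 0.06, 0.09]] + [[0.0, -0.02, 0.01], [-0.02, 0.11, -0.05], [0.01, -0.05, 0.03]]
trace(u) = 0.40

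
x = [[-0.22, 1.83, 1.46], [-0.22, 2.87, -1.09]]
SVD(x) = [[-0.52,-0.86], [-0.86,0.52]] @ diag([3.4208195227273466, 1.8166710745006778]) @ [[0.09, -0.99, 0.05], [0.04, -0.05, -1.0]]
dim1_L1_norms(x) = [3.51, 4.18]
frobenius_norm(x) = 3.87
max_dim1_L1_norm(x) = 4.18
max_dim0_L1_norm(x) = 4.7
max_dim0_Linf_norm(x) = 2.87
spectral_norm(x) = 3.42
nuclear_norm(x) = 5.24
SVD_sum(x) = [[-0.16, 1.75, -0.09], [-0.26, 2.92, -0.16]] + [[-0.06, 0.08, 1.55], [0.04, -0.05, -0.93]]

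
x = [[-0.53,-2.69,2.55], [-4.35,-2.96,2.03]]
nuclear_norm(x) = 8.64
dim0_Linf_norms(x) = [4.35, 2.96, 2.55]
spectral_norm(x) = 6.38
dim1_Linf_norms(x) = [2.69, 4.35]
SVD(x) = [[-0.50, -0.87], [-0.87, 0.5]] @ diag([6.382309922412801, 2.25624024746283]) @ [[0.63, 0.61, -0.48], [-0.76, 0.38, -0.53]]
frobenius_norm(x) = 6.77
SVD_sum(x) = [[-2.02, -1.96, 1.52], [-3.49, -3.38, 2.63]] + [[1.49,-0.73,1.03],[-0.86,0.42,-0.6]]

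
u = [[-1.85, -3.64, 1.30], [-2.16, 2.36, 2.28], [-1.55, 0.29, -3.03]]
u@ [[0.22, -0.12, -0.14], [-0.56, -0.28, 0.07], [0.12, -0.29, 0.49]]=[[1.79, 0.86, 0.64], [-1.52, -1.06, 1.58], [-0.87, 0.98, -1.25]]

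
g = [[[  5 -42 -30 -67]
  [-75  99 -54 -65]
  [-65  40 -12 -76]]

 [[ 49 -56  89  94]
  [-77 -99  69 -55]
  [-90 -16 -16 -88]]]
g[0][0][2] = -30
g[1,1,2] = 69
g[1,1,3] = -55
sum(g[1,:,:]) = -196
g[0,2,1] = 40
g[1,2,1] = -16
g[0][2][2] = -12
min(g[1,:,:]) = -99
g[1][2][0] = -90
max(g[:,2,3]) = -76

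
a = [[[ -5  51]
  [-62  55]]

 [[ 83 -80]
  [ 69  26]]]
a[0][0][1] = 51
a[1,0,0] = 83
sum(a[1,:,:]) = 98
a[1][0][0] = 83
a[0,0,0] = -5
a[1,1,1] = 26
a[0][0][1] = 51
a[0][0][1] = 51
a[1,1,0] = 69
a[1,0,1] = -80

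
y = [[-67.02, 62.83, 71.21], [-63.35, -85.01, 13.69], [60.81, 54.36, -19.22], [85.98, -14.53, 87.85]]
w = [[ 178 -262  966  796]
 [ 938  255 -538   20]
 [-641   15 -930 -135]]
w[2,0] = -641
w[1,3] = 20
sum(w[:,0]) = 475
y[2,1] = 54.36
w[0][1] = -262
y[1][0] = -63.35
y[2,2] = -19.22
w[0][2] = 966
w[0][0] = 178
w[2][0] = -641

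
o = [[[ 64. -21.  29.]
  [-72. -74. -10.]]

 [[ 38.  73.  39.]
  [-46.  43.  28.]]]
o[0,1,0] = -72.0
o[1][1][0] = -46.0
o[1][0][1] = 73.0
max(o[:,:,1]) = 73.0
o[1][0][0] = 38.0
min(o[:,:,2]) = -10.0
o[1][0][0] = 38.0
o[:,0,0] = [64.0, 38.0]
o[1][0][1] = 73.0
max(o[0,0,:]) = 64.0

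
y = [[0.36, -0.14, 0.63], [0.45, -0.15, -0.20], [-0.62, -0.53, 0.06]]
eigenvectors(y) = [[0.66+0.00j, (0.66-0j), -0.27+0.00j],[0.08-0.37j, 0.08+0.37j, 0.81+0.00j],[0.01+0.65j, (0.01-0.65j), 0.52+0.00j]]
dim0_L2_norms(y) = [0.85, 0.57, 0.66]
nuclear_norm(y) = 2.02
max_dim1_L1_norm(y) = 1.21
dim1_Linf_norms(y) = [0.63, 0.45, 0.62]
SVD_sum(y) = [[0.35, 0.14, 0.06], [0.3, 0.12, 0.05], [-0.69, -0.27, -0.12]] + [[0.02,-0.29,0.57], [-0.0,0.04,-0.09], [0.01,-0.12,0.25]] + [[-0.00, 0.01, 0.00], [0.15, -0.31, -0.16], [0.06, -0.13, -0.07]]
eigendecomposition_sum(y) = [[(0.19+0.33j),(-0.12+0.17j),0.29-0.08j], [(0.21-0.06j),(0.08+0.09j),(-0.01-0.17j)], [(-0.32+0.19j),(-0.17-0.12j),0.09+0.28j]] + [[0.19-0.33j, (-0.12-0.17j), 0.29+0.08j],[(0.21+0.06j), 0.08-0.09j, (-0.01+0.17j)],[-0.32-0.19j, (-0.17+0.12j), (0.09-0.28j)]] + [[(-0.01+0j), (0.1-0j), (0.06-0j)], [(0.04-0j), -0.31+0.00j, (-0.17+0j)], [(0.02-0j), (-0.2+0j), (-0.11+0j)]]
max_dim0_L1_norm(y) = 1.43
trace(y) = 0.27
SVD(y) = [[-0.42,0.91,-0.03],[-0.36,-0.14,0.92],[0.83,0.39,0.39]] @ diag([0.903774564035448, 0.6992070085991893, 0.4174938281319966]) @ [[-0.92, -0.36, -0.16], [0.03, -0.45, 0.89], [0.39, -0.82, -0.42]]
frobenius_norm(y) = 1.22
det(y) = -0.26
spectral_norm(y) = 0.90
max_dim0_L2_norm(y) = 0.85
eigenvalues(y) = [(0.35+0.7j), (0.35-0.7j), (-0.43+0j)]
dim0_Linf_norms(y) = [0.62, 0.53, 0.63]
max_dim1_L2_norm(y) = 0.82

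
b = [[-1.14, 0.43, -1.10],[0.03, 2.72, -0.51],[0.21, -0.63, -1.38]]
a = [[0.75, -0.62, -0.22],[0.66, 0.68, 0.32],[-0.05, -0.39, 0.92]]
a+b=[[-0.39,-0.19,-1.32], [0.69,3.40,-0.19], [0.16,-1.02,-0.46]]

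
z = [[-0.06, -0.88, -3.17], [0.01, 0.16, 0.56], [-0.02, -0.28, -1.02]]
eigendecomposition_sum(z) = [[-0.06, -0.86, -3.15], [0.01, 0.15, 0.55], [-0.02, -0.28, -1.02]] + [[0.00,0.00,-0.0],[0.00,0.0,-0.00],[-0.00,-0.00,0.00]] + [[0.0,  -0.02,  -0.02], [-0.00,  0.01,  0.01], [0.0,  -0.00,  -0.00]]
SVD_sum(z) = [[-0.06,  -0.88,  -3.17], [0.01,  0.16,  0.56], [-0.02,  -0.28,  -1.02]] + [[0.0, -0.0, 0.0], [-0.00, 0.0, -0.0], [-0.00, 0.0, -0.0]] + [[0.00,0.00,-0.00], [0.00,0.0,-0.00], [-0.00,-0.00,0.00]]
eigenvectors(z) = [[0.94, -0.98, -0.91], [-0.16, -0.16, 0.41], [0.30, 0.06, -0.09]]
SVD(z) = [[-0.94, 0.04, -0.34],[0.17, -0.82, -0.54],[-0.3, -0.57, 0.77]] @ diag([3.505049323641437, 0.005403168556796953, 0.00021121139333319557]) @ [[0.02, 0.27, 0.96],[0.17, -0.95, 0.26],[-0.99, -0.16, 0.06]]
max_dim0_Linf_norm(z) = 3.17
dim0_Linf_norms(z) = [0.06, 0.88, 3.17]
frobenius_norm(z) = 3.51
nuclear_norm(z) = 3.51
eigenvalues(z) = [-0.93, 0.0, 0.01]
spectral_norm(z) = 3.51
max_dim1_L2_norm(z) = 3.29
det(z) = -0.00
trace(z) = -0.92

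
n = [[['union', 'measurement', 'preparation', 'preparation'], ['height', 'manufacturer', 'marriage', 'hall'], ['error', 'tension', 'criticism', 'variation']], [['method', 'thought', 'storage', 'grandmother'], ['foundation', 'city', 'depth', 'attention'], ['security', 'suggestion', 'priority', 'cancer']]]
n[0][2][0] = 'error'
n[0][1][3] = 'hall'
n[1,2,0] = 'security'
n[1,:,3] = ['grandmother', 'attention', 'cancer']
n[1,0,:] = ['method', 'thought', 'storage', 'grandmother']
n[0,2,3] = 'variation'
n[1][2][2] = 'priority'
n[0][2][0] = 'error'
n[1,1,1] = 'city'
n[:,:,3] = [['preparation', 'hall', 'variation'], ['grandmother', 'attention', 'cancer']]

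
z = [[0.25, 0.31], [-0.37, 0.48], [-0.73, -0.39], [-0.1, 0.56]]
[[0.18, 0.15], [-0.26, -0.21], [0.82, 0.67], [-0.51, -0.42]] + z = [[0.43,0.46], [-0.63,0.27], [0.09,0.28], [-0.61,0.14]]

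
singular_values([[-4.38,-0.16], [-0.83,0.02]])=[4.46, 0.05]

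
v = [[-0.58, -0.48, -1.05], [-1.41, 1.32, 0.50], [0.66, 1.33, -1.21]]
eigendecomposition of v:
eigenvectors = [[(-0.3+0j),0.23+0.57j,(0.23-0.57j)], [0.90+0.00j,-0.12+0.27j,-0.12-0.27j], [(0.31+0j),0.73+0.00j,(0.73-0j)]]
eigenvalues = [(1.96+0j), (-1.22+1j), (-1.22-1j)]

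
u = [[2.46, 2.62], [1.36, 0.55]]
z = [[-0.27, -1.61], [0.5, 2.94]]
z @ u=[[-2.85, -1.59], [5.23, 2.93]]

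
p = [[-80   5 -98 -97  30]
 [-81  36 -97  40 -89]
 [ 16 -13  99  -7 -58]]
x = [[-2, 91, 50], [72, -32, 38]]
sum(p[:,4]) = -117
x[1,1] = -32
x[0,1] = 91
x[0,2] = 50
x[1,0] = 72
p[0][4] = 30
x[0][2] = 50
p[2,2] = 99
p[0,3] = -97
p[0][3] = -97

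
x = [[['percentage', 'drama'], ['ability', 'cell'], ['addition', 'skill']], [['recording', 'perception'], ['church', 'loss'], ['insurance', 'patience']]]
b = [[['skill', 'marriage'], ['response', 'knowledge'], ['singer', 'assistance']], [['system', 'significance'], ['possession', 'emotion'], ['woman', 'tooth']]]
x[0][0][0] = 'percentage'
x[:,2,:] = [['addition', 'skill'], ['insurance', 'patience']]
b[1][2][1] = 'tooth'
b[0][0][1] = 'marriage'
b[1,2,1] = 'tooth'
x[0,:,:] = [['percentage', 'drama'], ['ability', 'cell'], ['addition', 'skill']]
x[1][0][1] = 'perception'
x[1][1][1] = 'loss'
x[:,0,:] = [['percentage', 'drama'], ['recording', 'perception']]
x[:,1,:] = [['ability', 'cell'], ['church', 'loss']]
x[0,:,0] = ['percentage', 'ability', 'addition']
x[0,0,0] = 'percentage'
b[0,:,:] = [['skill', 'marriage'], ['response', 'knowledge'], ['singer', 'assistance']]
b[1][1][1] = 'emotion'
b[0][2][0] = 'singer'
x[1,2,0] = 'insurance'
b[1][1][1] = 'emotion'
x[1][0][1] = 'perception'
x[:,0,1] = ['drama', 'perception']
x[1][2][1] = 'patience'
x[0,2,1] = 'skill'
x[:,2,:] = [['addition', 'skill'], ['insurance', 'patience']]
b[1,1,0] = 'possession'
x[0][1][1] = 'cell'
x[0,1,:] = ['ability', 'cell']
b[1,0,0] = 'system'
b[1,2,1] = 'tooth'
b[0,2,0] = 'singer'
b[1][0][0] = 'system'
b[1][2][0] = 'woman'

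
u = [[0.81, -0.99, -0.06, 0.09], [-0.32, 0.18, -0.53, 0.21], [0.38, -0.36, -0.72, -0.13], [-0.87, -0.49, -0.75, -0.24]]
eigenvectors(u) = [[(-0.76+0j),-0.02+0.35j,(-0.02-0.35j),0.06+0.00j],[0.42+0.00j,0.08+0.36j,(0.08-0.36j),(0.14+0j)],[-0.25+0.00j,0.08-0.06j,0.08+0.06j,(0.59+0j)],[0.42+0.00j,-0.85+0.00j,-0.85-0.00j,0.80+0.00j]]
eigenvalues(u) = [(1.29+0j), (-0.15+0.51j), (-0.15-0.51j), (-0.95+0j)]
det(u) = -0.35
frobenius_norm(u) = 2.13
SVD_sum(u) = [[0.99, -0.59, 0.21, 0.06], [-0.37, 0.22, -0.08, -0.02], [0.31, -0.19, 0.06, 0.02], [-0.53, 0.32, -0.11, -0.03]] + [[-0.09, -0.28, -0.36, -0.06], [-0.06, -0.20, -0.26, -0.04], [-0.14, -0.43, -0.55, -0.08], [-0.2, -0.64, -0.82, -0.13]] + [[-0.07, -0.09, 0.09, -0.03], [0.15, 0.19, -0.20, 0.07], [0.18, 0.23, -0.24, 0.08], [-0.14, -0.17, 0.18, -0.06]] + [[-0.02, -0.02, 0.0, 0.11], [-0.04, -0.04, 0.01, 0.21], [0.03, 0.03, -0.0, -0.15], [0.0, 0.00, -0.00, -0.02]]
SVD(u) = [[-0.81, 0.34, 0.25, 0.41], [0.30, 0.24, -0.55, 0.74], [-0.25, 0.51, -0.64, -0.52], [0.43, 0.76, 0.48, -0.07]] @ diag([1.4546861551494634, 1.406094811033431, 0.5993468867134953, 0.28577767895371564]) @ [[-0.84, 0.51, -0.18, -0.06], [-0.19, -0.6, -0.77, -0.12], [-0.47, -0.60, 0.62, -0.21], [-0.17, -0.17, 0.03, 0.97]]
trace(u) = 0.03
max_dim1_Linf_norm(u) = 0.99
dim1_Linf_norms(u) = [0.99, 0.53, 0.72, 0.87]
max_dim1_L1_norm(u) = 2.35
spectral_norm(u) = 1.45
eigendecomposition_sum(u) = [[0.78-0.00j, (-0.73+0j), (0.2+0j), (-0.07-0j)],[(-0.43+0j), 0.40+0.00j, (-0.11-0j), 0.04+0.00j],[(0.25-0j), (-0.24+0j), 0.06+0.00j, (-0.02-0j)],[-0.43+0.00j, (0.4+0j), (-0.11-0j), (0.04+0j)]] + [[(0.01+0.12j), (-0.12+0.12j), -0.09-0.09j, (0.09+0.04j)], [(0.04+0.11j), -0.08+0.15j, (-0.11-0.07j), (0.1+0.01j)], [0.02-0.02j, 0.05+0.00j, -0.00+0.03j, -0.01-0.02j], [(-0.28+0.04j), (-0.3-0.27j), (0.21-0.23j), -0.08+0.21j]] + [[0.01-0.12j, (-0.12-0.12j), -0.09+0.09j, (0.09-0.04j)], [0.04-0.11j, (-0.08-0.15j), -0.11+0.07j, 0.10-0.01j], [0.02+0.02j, 0.05-0.00j, -0.00-0.03j, -0.01+0.02j], [(-0.28-0.04j), (-0.3+0.27j), (0.21+0.23j), (-0.08-0.21j)]] + [[0.01-0.00j, (-0.02+0j), (-0.08+0j), -0.01-0.00j], [0.02-0.00j, -0.05+0.00j, (-0.19+0j), (-0.02-0j)], [(0.08-0j), (-0.21+0j), (-0.78+0j), -0.09-0.00j], [(0.12-0j), -0.29+0.00j, -1.06+0.00j, (-0.12-0j)]]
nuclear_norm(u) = 3.75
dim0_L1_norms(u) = [2.38, 2.02, 2.06, 0.67]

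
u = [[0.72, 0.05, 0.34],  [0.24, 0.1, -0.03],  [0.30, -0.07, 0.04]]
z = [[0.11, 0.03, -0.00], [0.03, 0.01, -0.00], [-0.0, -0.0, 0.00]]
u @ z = [[0.08, 0.02, 0.00],[0.03, 0.01, 0.00],[0.03, 0.01, 0.00]]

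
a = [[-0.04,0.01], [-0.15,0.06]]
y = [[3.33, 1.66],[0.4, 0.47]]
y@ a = [[-0.38,  0.13], [-0.09,  0.03]]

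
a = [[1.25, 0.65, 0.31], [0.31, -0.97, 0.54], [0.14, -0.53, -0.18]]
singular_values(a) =[1.46, 1.21, 0.37]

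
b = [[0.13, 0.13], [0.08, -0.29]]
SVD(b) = [[-0.37, 0.93],  [0.93, 0.37]] @ diag([0.318602410708679, 0.15097186456627687]) @ [[0.08, -1.0],[1.0, 0.08]]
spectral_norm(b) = 0.32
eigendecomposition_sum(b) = [[0.15, 0.04], [0.03, 0.01]] + [[-0.02, 0.09],[0.05, -0.3]]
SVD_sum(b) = [[-0.01, 0.12],[0.02, -0.29]] + [[0.14, 0.01], [0.06, 0.0]]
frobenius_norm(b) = 0.35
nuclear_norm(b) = 0.47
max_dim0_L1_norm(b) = 0.42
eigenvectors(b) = [[0.98, -0.28], [0.18, 0.96]]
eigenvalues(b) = [0.15, -0.31]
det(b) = -0.05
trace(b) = -0.16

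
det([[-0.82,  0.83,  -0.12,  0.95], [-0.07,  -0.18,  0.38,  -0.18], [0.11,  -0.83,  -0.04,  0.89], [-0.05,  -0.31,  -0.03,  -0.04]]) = 0.145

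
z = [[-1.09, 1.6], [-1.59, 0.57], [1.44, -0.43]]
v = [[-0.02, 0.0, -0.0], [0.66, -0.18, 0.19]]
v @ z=[[0.02, -0.03], [-0.16, 0.87]]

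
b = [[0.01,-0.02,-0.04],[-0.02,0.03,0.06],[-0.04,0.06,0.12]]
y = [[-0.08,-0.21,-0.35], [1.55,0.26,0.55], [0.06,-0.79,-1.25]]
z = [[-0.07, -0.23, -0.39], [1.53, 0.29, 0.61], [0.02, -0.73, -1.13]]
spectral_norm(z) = 1.86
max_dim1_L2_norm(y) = 1.67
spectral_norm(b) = 0.16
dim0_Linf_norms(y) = [1.55, 0.79, 1.25]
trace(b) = 0.16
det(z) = 0.03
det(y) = 0.01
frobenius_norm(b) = 0.16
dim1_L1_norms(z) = [0.69, 2.43, 1.88]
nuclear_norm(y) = 3.16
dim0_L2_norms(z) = [1.53, 0.82, 1.34]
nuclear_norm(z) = 3.04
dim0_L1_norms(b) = [0.07, 0.11, 0.22]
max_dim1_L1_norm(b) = 0.22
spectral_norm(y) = 1.86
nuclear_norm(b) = 0.17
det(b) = 0.00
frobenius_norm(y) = 2.27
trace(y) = -1.07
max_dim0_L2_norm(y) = 1.55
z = y + b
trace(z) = -0.91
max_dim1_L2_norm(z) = 1.67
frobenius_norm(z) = 2.19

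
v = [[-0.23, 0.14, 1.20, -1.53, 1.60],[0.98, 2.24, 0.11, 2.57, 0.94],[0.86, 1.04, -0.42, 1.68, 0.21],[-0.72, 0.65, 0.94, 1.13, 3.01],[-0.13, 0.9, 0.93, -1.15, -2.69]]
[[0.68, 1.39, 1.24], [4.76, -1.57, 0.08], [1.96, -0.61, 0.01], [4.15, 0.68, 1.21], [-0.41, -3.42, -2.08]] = v @ [[-0.37, 0.77, 0.06], [1.03, -0.78, 0.41], [0.91, -0.64, -0.93], [0.89, -0.56, -0.62], [0.45, 0.99, 0.85]]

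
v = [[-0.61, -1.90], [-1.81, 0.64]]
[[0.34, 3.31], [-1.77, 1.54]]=v@[[0.82, -1.32], [-0.44, -1.32]]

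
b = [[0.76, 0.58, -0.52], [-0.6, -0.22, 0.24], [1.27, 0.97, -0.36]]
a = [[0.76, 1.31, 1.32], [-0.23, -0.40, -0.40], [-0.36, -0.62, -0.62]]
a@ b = [[1.47,1.43,-0.56], [-0.44,-0.43,0.17], [-0.69,-0.67,0.26]]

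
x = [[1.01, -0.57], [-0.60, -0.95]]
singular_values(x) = [1.17, 1.11]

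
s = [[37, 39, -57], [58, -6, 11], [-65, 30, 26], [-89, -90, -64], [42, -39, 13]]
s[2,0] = -65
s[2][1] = 30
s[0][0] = 37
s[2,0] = -65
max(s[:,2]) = 26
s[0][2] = -57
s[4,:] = [42, -39, 13]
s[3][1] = -90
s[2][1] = 30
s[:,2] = [-57, 11, 26, -64, 13]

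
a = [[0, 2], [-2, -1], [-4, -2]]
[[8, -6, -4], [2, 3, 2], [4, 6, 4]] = a@ [[-3, 0, 0], [4, -3, -2]]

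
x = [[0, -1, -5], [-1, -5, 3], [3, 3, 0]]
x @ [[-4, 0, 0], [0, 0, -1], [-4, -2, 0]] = [[20, 10, 1], [-8, -6, 5], [-12, 0, -3]]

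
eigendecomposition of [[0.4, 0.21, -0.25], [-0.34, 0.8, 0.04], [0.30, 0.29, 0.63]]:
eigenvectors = [[0.62j, 0.00-0.62j, (-0.07+0j)], [(-0.35+0.23j), (-0.35-0.23j), 0.69+0.00j], [0.66+0.00j, 0.66-0.00j, (0.72+0j)]]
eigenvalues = [(0.48+0.39j), (0.48-0.39j), (0.88+0j)]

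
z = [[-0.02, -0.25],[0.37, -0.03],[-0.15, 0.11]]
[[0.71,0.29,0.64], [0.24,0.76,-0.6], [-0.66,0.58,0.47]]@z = [[-0.0, -0.12], [0.37, -0.15], [0.16, 0.2]]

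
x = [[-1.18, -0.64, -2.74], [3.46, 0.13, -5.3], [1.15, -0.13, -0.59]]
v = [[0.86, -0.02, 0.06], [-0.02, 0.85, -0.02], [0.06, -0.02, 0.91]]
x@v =[[-1.17, -0.47, -2.55], [2.66, 0.15, -4.62], [0.96, -0.12, -0.47]]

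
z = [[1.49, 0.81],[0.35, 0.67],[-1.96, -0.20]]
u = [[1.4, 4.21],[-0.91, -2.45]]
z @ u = [[1.35, 4.29], [-0.12, -0.17], [-2.56, -7.76]]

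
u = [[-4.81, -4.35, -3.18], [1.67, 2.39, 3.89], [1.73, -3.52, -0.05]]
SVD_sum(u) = [[-3.84, -4.52, -3.93], [2.47, 2.9, 2.52], [-0.72, -0.85, -0.73]] + [[-0.47, 0.48, -0.1], [0.01, -0.01, 0.0], [2.54, -2.62, 0.53]] + [[-0.50, -0.31, 0.85],  [-0.81, -0.5, 1.37],  [-0.09, -0.06, 0.15]]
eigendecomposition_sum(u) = [[(-3.42+0j),(-2.66+0j),(-0.16+0j)], [-0.11+0.00j,(-0.09+0j),(-0.01+0j)], [(1.64-0j),1.27-0.00j,0.08-0.00j]] + [[(-0.69+0.08j), (-0.85-1.57j), (-1.51+0.07j)], [0.89-0.17j, (1.24+1.96j), (1.95-0.22j)], [(0.05+1.02j), -2.39+1.07j, -0.06+2.21j]] + [[(-0.69-0.08j), (-0.85+1.57j), (-1.51-0.07j)], [0.89+0.17j, 1.24-1.96j, 1.95+0.22j], [(0.05-1.02j), -2.39-1.07j, -0.06-2.21j]]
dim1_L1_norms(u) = [12.34, 7.95, 5.3]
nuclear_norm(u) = 14.27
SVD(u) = [[-0.83, -0.18, 0.53], [0.53, 0.00, 0.85], [-0.16, 0.98, 0.09]] @ diag([8.560262285340325, 3.7476977155518894, 1.9663599464561834]) @ [[0.54, 0.64, 0.55], [0.69, -0.71, 0.14], [-0.48, -0.30, 0.82]]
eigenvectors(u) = [[(-0.9+0j), (-0.03-0.45j), (-0.03+0.45j)], [(-0.03+0j), 0.08+0.58j, 0.08-0.58j], [(0.43+0j), -0.67+0.00j, (-0.67-0j)]]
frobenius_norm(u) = 9.55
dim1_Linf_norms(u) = [4.81, 3.89, 3.52]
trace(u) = -2.47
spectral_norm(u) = 8.56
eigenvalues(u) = [(-3.43+0j), (0.48+4.26j), (0.48-4.26j)]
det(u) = -63.08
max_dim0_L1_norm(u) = 10.26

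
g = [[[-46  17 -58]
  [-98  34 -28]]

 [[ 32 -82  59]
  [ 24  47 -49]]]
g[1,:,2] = [59, -49]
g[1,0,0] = 32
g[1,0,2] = 59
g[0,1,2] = -28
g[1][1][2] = -49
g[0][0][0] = -46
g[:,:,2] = [[-58, -28], [59, -49]]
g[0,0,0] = -46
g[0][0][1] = 17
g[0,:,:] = [[-46, 17, -58], [-98, 34, -28]]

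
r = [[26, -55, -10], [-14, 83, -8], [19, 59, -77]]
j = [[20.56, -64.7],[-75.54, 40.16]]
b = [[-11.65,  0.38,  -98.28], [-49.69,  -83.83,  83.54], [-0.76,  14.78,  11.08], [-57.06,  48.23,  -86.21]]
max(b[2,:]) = 14.78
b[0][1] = 0.38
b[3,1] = 48.23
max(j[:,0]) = 20.56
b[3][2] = -86.21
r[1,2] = -8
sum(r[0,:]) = -39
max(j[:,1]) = 40.16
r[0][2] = -10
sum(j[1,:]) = -35.38000000000001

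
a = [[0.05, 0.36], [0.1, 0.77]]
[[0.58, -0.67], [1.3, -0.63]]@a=[[-0.04,-0.31], [0.00,-0.02]]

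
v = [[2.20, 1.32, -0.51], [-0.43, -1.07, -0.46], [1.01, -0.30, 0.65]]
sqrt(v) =[[1.54-0.02j, 0.60-0.33j, -0.19-0.09j], [(-0.18+0.04j), (0.03+0.96j), (-0.24+0.27j)], [(0.41+0.02j), -0.19+0.36j, 0.89+0.10j]]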